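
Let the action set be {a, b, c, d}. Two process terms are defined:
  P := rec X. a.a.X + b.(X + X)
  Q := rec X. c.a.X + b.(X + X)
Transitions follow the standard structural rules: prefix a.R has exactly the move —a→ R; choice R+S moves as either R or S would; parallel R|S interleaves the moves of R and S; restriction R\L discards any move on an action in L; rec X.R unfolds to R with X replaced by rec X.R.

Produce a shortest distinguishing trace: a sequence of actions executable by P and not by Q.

LTS(P): 3 reachable states
  s0 = rec X. a.a.X + b.(X + X) :: -a-> s1, -b-> s2
  s1 = a.(rec X. a.a.X + b.(X + X)) :: -a-> s0
  s2 = (rec X. a.a.X + b.(X + X)) + (rec X. a.a.X + b.(X + X)) :: -a-> s1, -b-> s2
LTS(Q): 3 reachable states
  t0 = rec X. c.a.X + b.(X + X) :: -b-> t1, -c-> t2
  t1 = (rec X. c.a.X + b.(X + X)) + (rec X. c.a.X + b.(X + X)) :: -b-> t1, -c-> t2
  t2 = a.(rec X. c.a.X + b.(X + X)) :: -a-> t0
Run σ = ⟨a⟩ on P: start {s0}
  [1] a ⇒ {s1}
  ✓ P
Run σ = ⟨a⟩ on Q: start {t0}
  [1] a ⇒ ∅  — Q cannot continue

a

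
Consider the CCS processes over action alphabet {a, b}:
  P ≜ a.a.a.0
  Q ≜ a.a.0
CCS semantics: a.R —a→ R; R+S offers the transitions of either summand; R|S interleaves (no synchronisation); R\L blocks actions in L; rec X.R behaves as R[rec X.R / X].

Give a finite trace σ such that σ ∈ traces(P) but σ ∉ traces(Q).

aaa

LTS(P): 4 reachable states
  s0 = a.a.a.0 | --a--▸ s1
  s1 = a.a.0 | --a--▸ s2
  s2 = a.0 | --a--▸ s3
  s3 = 0 | ·
LTS(Q): 3 reachable states
  t0 = a.a.0 | --a--▸ t1
  t1 = a.0 | --a--▸ t2
  t2 = 0 | ·
Run σ = ⟨aaa⟩ on P: start {s0}
  step 1 (a): {s1}
  step 2 (a): {s2}
  step 3 (a): {s3}
  — P admits the full trace.
Run σ = ⟨aaa⟩ on Q: start {t0}
  step 1 (a): {t1}
  step 2 (a): {t2}
  step 3 (a): ∅ (Q stuck)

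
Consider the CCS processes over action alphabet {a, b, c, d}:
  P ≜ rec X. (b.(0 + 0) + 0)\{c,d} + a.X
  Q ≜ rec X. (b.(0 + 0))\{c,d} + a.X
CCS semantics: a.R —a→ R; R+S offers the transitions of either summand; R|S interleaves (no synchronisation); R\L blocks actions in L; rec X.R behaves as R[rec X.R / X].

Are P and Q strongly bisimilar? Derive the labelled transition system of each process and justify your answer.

LTS(P): 2 reachable states
  p0 = rec X. (b.(0 + 0) + 0)\{c,d} + a.X | —a→ p0, —b→ p1
  p1 = (0 + 0)\{c,d} | deadlocked
LTS(Q): 2 reachable states
  q0 = rec X. (b.(0 + 0))\{c,d} + a.X | —a→ q0, —b→ q1
  q1 = (0 + 0)\{c,d} | deadlocked
Partition-refinement fixed point:
  B0 = {p0, q0}
  B1 = {p1, q1}
p0 ∈ B0, q0 ∈ B0 → same block

YES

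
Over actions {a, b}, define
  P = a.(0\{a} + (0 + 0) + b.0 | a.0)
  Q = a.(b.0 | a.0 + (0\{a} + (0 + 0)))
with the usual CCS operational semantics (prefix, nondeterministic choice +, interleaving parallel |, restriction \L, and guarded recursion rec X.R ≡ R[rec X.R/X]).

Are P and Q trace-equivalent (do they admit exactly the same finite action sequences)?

traces(P) = traces(Q)

P's transition system — 5 states:
  p0 = a.(0\{a} + (0 + 0) + b.0 | a.0) :: --a--▸ p1
  p1 = 0\{a} + (0 + 0) + b.0 | a.0 :: --a--▸ p2, --b--▸ p3
  p2 = b.0 | 0 :: --b--▸ p4
  p3 = 0 | a.0 :: --a--▸ p4
  p4 = 0 | 0 :: (no moves)
Q's transition system — 5 states:
  q0 = a.(b.0 | a.0 + (0\{a} + (0 + 0))) :: --a--▸ q1
  q1 = b.0 | a.0 + (0\{a} + (0 + 0)) :: --a--▸ q2, --b--▸ q3
  q2 = b.0 | 0 :: --b--▸ q4
  q3 = 0 | a.0 :: --a--▸ q4
  q4 = 0 | 0 :: (no moves)
Coarsest stable partition (strong bisimilarity classes):
  B0 = {p0, q0}
  B1 = {p1, q1}
  B2 = {p3, q3}
  B3 = {p4, q4}
  B4 = {p2, q2}
p0 ∈ B0, q0 ∈ B0 → same block
Bisimilar ⇒ trace-equivalent.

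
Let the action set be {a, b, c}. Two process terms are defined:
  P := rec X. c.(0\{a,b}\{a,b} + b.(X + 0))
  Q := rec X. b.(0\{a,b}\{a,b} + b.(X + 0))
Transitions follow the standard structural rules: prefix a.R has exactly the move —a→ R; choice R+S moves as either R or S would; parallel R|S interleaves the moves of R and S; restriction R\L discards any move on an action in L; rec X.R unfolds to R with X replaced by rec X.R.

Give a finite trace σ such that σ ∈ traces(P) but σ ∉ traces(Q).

P's transition system — 3 states:
  p0 = rec X. c.(0\{a,b}\{a,b} + b.(X + 0)) → —c→ p1
  p1 = 0\{a,b}\{a,b} + b.((rec X. c.(0\{a,b}\{a,b} + b.(X + 0))) + 0) → —b→ p2
  p2 = (rec X. c.(0\{a,b}\{a,b} + b.(X + 0))) + 0 → —c→ p1
Q's transition system — 3 states:
  q0 = rec X. b.(0\{a,b}\{a,b} + b.(X + 0)) → —b→ q1
  q1 = 0\{a,b}\{a,b} + b.((rec X. b.(0\{a,b}\{a,b} + b.(X + 0))) + 0) → —b→ q2
  q2 = (rec X. b.(0\{a,b}\{a,b} + b.(X + 0))) + 0 → —b→ q1
Run σ = ⟨c⟩ on P: start {p0}
  [1] c ⇒ {p1}
  P completes σ.
Run σ = ⟨c⟩ on Q: start {q0}
  [1] c ⇒ no successor for Q

c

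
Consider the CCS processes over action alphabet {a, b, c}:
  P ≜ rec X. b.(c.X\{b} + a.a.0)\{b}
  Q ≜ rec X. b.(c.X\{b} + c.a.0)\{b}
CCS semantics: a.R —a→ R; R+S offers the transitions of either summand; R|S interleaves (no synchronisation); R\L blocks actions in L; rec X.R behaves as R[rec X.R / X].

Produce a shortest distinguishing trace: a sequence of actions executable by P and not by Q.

ba

Reachable graph of P (5 states):
  p0 = rec X. b.(c.X\{b} + a.a.0)\{b} :: —b→ p1
  p1 = (c.(rec X. b.(c.X\{b} + a.a.0)\{b})\{b} + a.a.0)\{b} :: —a→ p2, —c→ p3
  p2 = (a.0)\{b} :: —a→ p4
  p3 = (rec X. b.(c.X\{b} + a.a.0)\{b})\{b}\{b} :: ·
  p4 = 0\{b} :: ·
Reachable graph of Q (5 states):
  q0 = rec X. b.(c.X\{b} + c.a.0)\{b} :: —b→ q1
  q1 = (c.(rec X. b.(c.X\{b} + c.a.0)\{b})\{b} + c.a.0)\{b} :: —c→ q2, —c→ q3
  q2 = (a.0)\{b} :: —a→ q4
  q3 = (rec X. b.(c.X\{b} + c.a.0)\{b})\{b}\{b} :: ·
  q4 = 0\{b} :: ·
Run σ = ⟨ba⟩ on P: start {p0}
  after b @ step 1: {p1}
  after a @ step 2: {p2}
  — P admits the full trace.
Run σ = ⟨ba⟩ on Q: start {q0}
  after b @ step 1: {q1}
  after a @ step 2: ∅  — Q cannot continue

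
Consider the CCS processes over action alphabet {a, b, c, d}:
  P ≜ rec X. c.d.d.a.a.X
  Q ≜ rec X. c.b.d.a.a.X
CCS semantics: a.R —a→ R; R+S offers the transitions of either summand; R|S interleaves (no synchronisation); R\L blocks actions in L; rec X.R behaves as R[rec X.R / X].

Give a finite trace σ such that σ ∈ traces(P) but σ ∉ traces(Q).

cd

LTS(P): 5 reachable states
  u0 = rec X. c.d.d.a.a.X ⊢ =c=> u1
  u1 = d.d.a.a.(rec X. c.d.d.a.a.X) ⊢ =d=> u2
  u2 = d.a.a.(rec X. c.d.d.a.a.X) ⊢ =d=> u3
  u3 = a.a.(rec X. c.d.d.a.a.X) ⊢ =a=> u4
  u4 = a.(rec X. c.d.d.a.a.X) ⊢ =a=> u0
LTS(Q): 5 reachable states
  v0 = rec X. c.b.d.a.a.X ⊢ =c=> v1
  v1 = b.d.a.a.(rec X. c.b.d.a.a.X) ⊢ =b=> v2
  v2 = d.a.a.(rec X. c.b.d.a.a.X) ⊢ =d=> v3
  v3 = a.a.(rec X. c.b.d.a.a.X) ⊢ =a=> v4
  v4 = a.(rec X. c.b.d.a.a.X) ⊢ =a=> v0
Trace ⟨cd⟩ through P, begin at {u0}:
  after c @ step 1: {u1}
  after d @ step 2: {u2}
  ✓ P
Trace ⟨cd⟩ through Q, begin at {v0}:
  after c @ step 1: {v1}
  after d @ step 2: ∅  — Q cannot continue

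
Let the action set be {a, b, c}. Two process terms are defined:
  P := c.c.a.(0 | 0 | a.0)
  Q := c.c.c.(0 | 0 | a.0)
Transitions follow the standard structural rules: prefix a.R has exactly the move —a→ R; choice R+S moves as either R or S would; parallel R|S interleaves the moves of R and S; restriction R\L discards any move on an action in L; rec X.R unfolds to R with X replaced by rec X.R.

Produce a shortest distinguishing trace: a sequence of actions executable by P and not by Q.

cca

LTS(P): 5 reachable states
  s0 = c.c.a.(0 | 0 | a.0) → ··c··> s1
  s1 = c.a.(0 | 0 | a.0) → ··c··> s2
  s2 = a.(0 | 0 | a.0) → ··a··> s3
  s3 = 0 | 0 | a.0 → ··a··> s4
  s4 = 0 | 0 | 0 → ∅
LTS(Q): 5 reachable states
  t0 = c.c.c.(0 | 0 | a.0) → ··c··> t1
  t1 = c.c.(0 | 0 | a.0) → ··c··> t2
  t2 = c.(0 | 0 | a.0) → ··c··> t3
  t3 = 0 | 0 | a.0 → ··a··> t4
  t4 = 0 | 0 | 0 → ∅
Run σ = ⟨cca⟩ on P: start {s0}
  [1] c ⇒ {s1}
  [2] c ⇒ {s2}
  [3] a ⇒ {s3}
  P completes σ.
Run σ = ⟨cca⟩ on Q: start {t0}
  [1] c ⇒ {t1}
  [2] c ⇒ {t2}
  [3] a ⇒ ∅ (Q stuck)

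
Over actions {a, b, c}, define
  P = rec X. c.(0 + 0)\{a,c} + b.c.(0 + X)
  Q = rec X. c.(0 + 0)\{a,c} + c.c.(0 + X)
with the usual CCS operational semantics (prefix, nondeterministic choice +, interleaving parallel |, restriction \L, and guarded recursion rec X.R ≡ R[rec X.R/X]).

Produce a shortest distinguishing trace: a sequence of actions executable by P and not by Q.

b

LTS(P): 4 reachable states
  u0 = rec X. c.(0 + 0)\{a,c} + b.c.(0 + X) :: —b→ u1, —c→ u2
  u1 = c.(0 + (rec X. c.(0 + 0)\{a,c} + b.c.(0 + X))) :: —c→ u3
  u2 = (0 + 0)\{a,c} :: ·
  u3 = 0 + (rec X. c.(0 + 0)\{a,c} + b.c.(0 + X)) :: —b→ u1, —c→ u2
LTS(Q): 4 reachable states
  v0 = rec X. c.(0 + 0)\{a,c} + c.c.(0 + X) :: —c→ v1, —c→ v2
  v1 = (0 + 0)\{a,c} :: ·
  v2 = c.(0 + (rec X. c.(0 + 0)\{a,c} + c.c.(0 + X))) :: —c→ v3
  v3 = 0 + (rec X. c.(0 + 0)\{a,c} + c.c.(0 + X)) :: —c→ v1, —c→ v2
Executing b from P (initial set {u0}):
  [1] b ⇒ {u1}
  P completes σ.
Executing b from Q (initial set {v0}):
  [1] b ⇒ ∅ (Q stuck)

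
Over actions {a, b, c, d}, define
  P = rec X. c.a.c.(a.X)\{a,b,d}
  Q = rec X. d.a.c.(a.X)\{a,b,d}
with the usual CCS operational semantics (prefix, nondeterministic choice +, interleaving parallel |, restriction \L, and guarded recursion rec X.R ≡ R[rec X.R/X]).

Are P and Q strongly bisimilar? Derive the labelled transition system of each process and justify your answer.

NO

Reachable graph of P (4 states):
  p0 = rec X. c.a.c.(a.X)\{a,b,d} :: —c→ p1
  p1 = a.c.(a.(rec X. c.a.c.(a.X)\{a,b,d}))\{a,b,d} :: —a→ p2
  p2 = c.(a.(rec X. c.a.c.(a.X)\{a,b,d}))\{a,b,d} :: —c→ p3
  p3 = (a.(rec X. c.a.c.(a.X)\{a,b,d}))\{a,b,d} :: deadlocked
Reachable graph of Q (4 states):
  q0 = rec X. d.a.c.(a.X)\{a,b,d} :: —d→ q1
  q1 = a.c.(a.(rec X. d.a.c.(a.X)\{a,b,d}))\{a,b,d} :: —a→ q2
  q2 = c.(a.(rec X. d.a.c.(a.X)\{a,b,d}))\{a,b,d} :: —c→ q3
  q3 = (a.(rec X. d.a.c.(a.X)\{a,b,d}))\{a,b,d} :: deadlocked
Partition-refinement fixed point:
  B0 = {p0}
  B1 = {p1, q1}
  B2 = {p2, q2}
  B3 = {p3, q3}
  B4 = {q0}
p0 ∈ B0, q0 ∈ B4 → different blocks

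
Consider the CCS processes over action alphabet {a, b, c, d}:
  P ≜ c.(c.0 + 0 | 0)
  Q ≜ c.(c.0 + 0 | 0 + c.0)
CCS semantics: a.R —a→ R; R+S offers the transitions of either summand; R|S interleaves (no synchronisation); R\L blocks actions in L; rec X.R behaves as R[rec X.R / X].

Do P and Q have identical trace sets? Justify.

YES

Reachable graph of P (3 states):
  p0 = c.(c.0 + 0 | 0) ⊢ —c→ p1
  p1 = c.0 + 0 | 0 ⊢ —c→ p2
  p2 = 0 ⊢ ∅
Reachable graph of Q (3 states):
  q0 = c.(c.0 + 0 | 0 + c.0) ⊢ —c→ q1
  q1 = c.0 + 0 | 0 + c.0 ⊢ —c→ q2
  q2 = 0 ⊢ ∅
Partition-refinement fixed point:
  B0 = {p0, q0}
  B1 = {p1, q1}
  B2 = {p2, q2}
p0 ∈ B0, q0 ∈ B0 → same block
Bisimilar ⇒ trace-equivalent.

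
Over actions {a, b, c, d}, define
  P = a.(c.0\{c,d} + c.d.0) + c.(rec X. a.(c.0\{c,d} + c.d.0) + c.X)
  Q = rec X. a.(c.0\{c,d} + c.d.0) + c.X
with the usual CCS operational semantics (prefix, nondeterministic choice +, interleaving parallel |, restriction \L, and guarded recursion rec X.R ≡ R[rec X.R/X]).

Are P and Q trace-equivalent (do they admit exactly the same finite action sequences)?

trace-equivalent

LTS(P): 6 reachable states
  p0 = a.(c.0\{c,d} + c.d.0) + c.(rec X. a.(c.0\{c,d} + c.d.0) + c.X) :: ··a··> p1, ··c··> p2
  p1 = c.0\{c,d} + c.d.0 :: ··c··> p3, ··c··> p4
  p2 = rec X. a.(c.0\{c,d} + c.d.0) + c.X :: ··a··> p1, ··c··> p2
  p3 = 0\{c,d} :: ·
  p4 = d.0 :: ··d··> p5
  p5 = 0 :: ·
LTS(Q): 5 reachable states
  q0 = rec X. a.(c.0\{c,d} + c.d.0) + c.X :: ··a··> q1, ··c··> q0
  q1 = c.0\{c,d} + c.d.0 :: ··c··> q2, ··c··> q3
  q2 = 0\{c,d} :: ·
  q3 = d.0 :: ··d··> q4
  q4 = 0 :: ·
Partition-refinement fixed point:
  B0 = {p0, p2, q0}
  B1 = {p1, q1}
  B2 = {p3, p5, q2, q4}
  B3 = {p4, q3}
p0 ∈ B0, q0 ∈ B0 → same block
Bisimilar ⇒ trace-equivalent.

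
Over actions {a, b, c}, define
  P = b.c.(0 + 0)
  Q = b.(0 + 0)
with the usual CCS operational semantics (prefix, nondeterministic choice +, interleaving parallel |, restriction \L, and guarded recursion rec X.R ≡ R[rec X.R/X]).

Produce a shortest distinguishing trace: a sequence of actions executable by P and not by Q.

bc

LTS(P): 3 reachable states
  p0 = b.c.(0 + 0) | --b--▸ p1
  p1 = c.(0 + 0) | --c--▸ p2
  p2 = 0 + 0 | deadlocked
LTS(Q): 2 reachable states
  q0 = b.(0 + 0) | --b--▸ q1
  q1 = 0 + 0 | deadlocked
Trace ⟨bc⟩ through P, begin at {p0}:
  after b @ step 1: {p1}
  after c @ step 2: {p2}
  P completes σ.
Trace ⟨bc⟩ through Q, begin at {q0}:
  after b @ step 1: {q1}
  after c @ step 2: ∅  — Q cannot continue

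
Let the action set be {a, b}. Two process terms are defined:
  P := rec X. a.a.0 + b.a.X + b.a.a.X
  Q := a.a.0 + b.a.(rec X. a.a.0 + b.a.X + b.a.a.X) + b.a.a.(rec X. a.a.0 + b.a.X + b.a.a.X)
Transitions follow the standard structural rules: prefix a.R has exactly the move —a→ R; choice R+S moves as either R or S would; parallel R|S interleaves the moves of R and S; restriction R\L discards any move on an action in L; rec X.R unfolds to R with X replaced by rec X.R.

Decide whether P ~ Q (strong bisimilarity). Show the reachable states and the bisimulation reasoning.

bisimilar

Reachable graph of P (5 states):
  m0 = rec X. a.a.0 + b.a.X + b.a.a.X → --a--▸ m1, --b--▸ m2, --b--▸ m3
  m1 = a.0 → --a--▸ m4
  m2 = a.(rec X. a.a.0 + b.a.X + b.a.a.X) → --a--▸ m0
  m3 = a.a.(rec X. a.a.0 + b.a.X + b.a.a.X) → --a--▸ m2
  m4 = 0 → (no moves)
Reachable graph of Q (6 states):
  n0 = a.a.0 + b.a.(rec X. a.a.0 + b.a.X + b.a.a.X) + b.a.a.(rec X. a.a.0 + b.a.X + b.a.a.X) → --a--▸ n1, --b--▸ n2, --b--▸ n3
  n1 = a.0 → --a--▸ n4
  n2 = a.(rec X. a.a.0 + b.a.X + b.a.a.X) → --a--▸ n5
  n3 = a.a.(rec X. a.a.0 + b.a.X + b.a.a.X) → --a--▸ n2
  n4 = 0 → (no moves)
  n5 = rec X. a.a.0 + b.a.X + b.a.a.X → --a--▸ n1, --b--▸ n2, --b--▸ n3
Coarsest stable partition (strong bisimilarity classes):
  B0 = {m0, n0, n5}
  B1 = {m3, n3}
  B2 = {m2, n2}
  B3 = {m1, n1}
  B4 = {m4, n4}
m0 ∈ B0, n0 ∈ B0 → same block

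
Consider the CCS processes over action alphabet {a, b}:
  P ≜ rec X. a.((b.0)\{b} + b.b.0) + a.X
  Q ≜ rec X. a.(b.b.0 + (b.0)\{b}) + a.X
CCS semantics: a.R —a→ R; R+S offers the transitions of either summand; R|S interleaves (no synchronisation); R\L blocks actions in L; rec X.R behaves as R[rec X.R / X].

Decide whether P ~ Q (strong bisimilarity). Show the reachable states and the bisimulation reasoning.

YES

P's transition system — 4 states:
  u0 = rec X. a.((b.0)\{b} + b.b.0) + a.X → —a→ u0, —a→ u1
  u1 = (b.0)\{b} + b.b.0 → —b→ u2
  u2 = b.0 → —b→ u3
  u3 = 0 → stopped
Q's transition system — 4 states:
  v0 = rec X. a.(b.b.0 + (b.0)\{b}) + a.X → —a→ v0, —a→ v1
  v1 = b.b.0 + (b.0)\{b} → —b→ v2
  v2 = b.0 → —b→ v3
  v3 = 0 → stopped
Bisimilarity quotient blocks:
  B0 = {u0, v0}
  B1 = {u1, v1}
  B2 = {u2, v2}
  B3 = {u3, v3}
u0 ∈ B0, v0 ∈ B0 → same block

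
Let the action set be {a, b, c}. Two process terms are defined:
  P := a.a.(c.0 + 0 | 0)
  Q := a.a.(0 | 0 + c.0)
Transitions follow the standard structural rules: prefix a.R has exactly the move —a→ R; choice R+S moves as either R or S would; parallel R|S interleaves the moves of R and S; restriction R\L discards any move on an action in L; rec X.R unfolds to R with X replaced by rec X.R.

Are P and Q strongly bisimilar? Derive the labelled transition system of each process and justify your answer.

bisimilar

LTS(P): 4 reachable states
  p0 = a.a.(c.0 + 0 | 0) :: —a→ p1
  p1 = a.(c.0 + 0 | 0) :: —a→ p2
  p2 = c.0 + 0 | 0 :: —c→ p3
  p3 = 0 :: (no moves)
LTS(Q): 4 reachable states
  q0 = a.a.(0 | 0 + c.0) :: —a→ q1
  q1 = a.(0 | 0 + c.0) :: —a→ q2
  q2 = 0 | 0 + c.0 :: —c→ q3
  q3 = 0 :: (no moves)
Bisimilarity quotient blocks:
  B0 = {p0, q0}
  B1 = {p1, q1}
  B2 = {p2, q2}
  B3 = {p3, q3}
p0 ∈ B0, q0 ∈ B0 → same block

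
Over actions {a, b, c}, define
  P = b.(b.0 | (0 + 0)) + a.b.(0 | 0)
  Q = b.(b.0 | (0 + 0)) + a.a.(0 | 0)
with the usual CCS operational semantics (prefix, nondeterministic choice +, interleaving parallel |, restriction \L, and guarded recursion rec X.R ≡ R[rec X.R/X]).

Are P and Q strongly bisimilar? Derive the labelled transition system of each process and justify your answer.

Reachable graph of P (5 states):
  m0 = b.(b.0 | (0 + 0)) + a.b.(0 | 0) has moves -a-> m1, -b-> m2
  m1 = b.(0 | 0) has moves -b-> m3
  m2 = b.0 | (0 + 0) has moves -b-> m4
  m3 = 0 | 0 has moves (no moves)
  m4 = 0 | (0 + 0) has moves (no moves)
Reachable graph of Q (5 states):
  n0 = b.(b.0 | (0 + 0)) + a.a.(0 | 0) has moves -a-> n1, -b-> n2
  n1 = a.(0 | 0) has moves -a-> n3
  n2 = b.0 | (0 + 0) has moves -b-> n4
  n3 = 0 | 0 has moves (no moves)
  n4 = 0 | (0 + 0) has moves (no moves)
Bisimilarity quotient blocks:
  B0 = {m0}
  B1 = {m1, m2, n2}
  B2 = {m3, m4, n3, n4}
  B3 = {n0}
  B4 = {n1}
m0 ∈ B0, n0 ∈ B3 → different blocks

NO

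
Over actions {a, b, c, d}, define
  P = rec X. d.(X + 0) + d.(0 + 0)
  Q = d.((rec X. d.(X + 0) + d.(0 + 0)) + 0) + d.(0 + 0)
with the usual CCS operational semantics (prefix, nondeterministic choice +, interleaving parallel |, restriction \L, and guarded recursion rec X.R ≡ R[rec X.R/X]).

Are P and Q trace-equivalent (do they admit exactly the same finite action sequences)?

P's transition system — 3 states:
  p0 = rec X. d.(X + 0) + d.(0 + 0) → -d-> p1, -d-> p2
  p1 = (rec X. d.(X + 0) + d.(0 + 0)) + 0 → -d-> p1, -d-> p2
  p2 = 0 + 0 → ∅
Q's transition system — 3 states:
  q0 = d.((rec X. d.(X + 0) + d.(0 + 0)) + 0) + d.(0 + 0) → -d-> q1, -d-> q2
  q1 = (rec X. d.(X + 0) + d.(0 + 0)) + 0 → -d-> q1, -d-> q2
  q2 = 0 + 0 → ∅
Bisimilarity quotient blocks:
  B0 = {p0, p1, q0, q1}
  B1 = {p2, q2}
p0 ∈ B0, q0 ∈ B0 → same block
Bisimilar ⇒ trace-equivalent.

traces(P) = traces(Q)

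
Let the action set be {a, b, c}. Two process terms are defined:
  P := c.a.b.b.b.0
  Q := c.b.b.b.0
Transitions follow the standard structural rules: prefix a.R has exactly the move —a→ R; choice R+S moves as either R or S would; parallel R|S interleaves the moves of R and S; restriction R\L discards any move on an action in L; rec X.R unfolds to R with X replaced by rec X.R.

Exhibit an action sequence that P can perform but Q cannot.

ca

P's transition system — 6 states:
  s0 = c.a.b.b.b.0 :: ··c··> s1
  s1 = a.b.b.b.0 :: ··a··> s2
  s2 = b.b.b.0 :: ··b··> s3
  s3 = b.b.0 :: ··b··> s4
  s4 = b.0 :: ··b··> s5
  s5 = 0 :: stopped
Q's transition system — 5 states:
  t0 = c.b.b.b.0 :: ··c··> t1
  t1 = b.b.b.0 :: ··b··> t2
  t2 = b.b.0 :: ··b··> t3
  t3 = b.0 :: ··b··> t4
  t4 = 0 :: stopped
Run σ = ⟨ca⟩ on P: start {s0}
  after c @ step 1: {s1}
  after a @ step 2: {s2}
  — P admits the full trace.
Run σ = ⟨ca⟩ on Q: start {t0}
  after c @ step 1: {t1}
  after a @ step 2: no successor for Q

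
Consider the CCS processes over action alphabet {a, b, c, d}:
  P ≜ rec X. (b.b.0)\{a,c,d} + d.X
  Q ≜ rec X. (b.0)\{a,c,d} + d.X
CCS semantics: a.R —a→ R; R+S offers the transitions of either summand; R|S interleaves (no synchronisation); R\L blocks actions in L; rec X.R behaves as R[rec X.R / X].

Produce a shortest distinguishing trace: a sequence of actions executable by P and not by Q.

bb

Reachable graph of P (3 states):
  u0 = rec X. (b.b.0)\{a,c,d} + d.X | =b=> u1, =d=> u0
  u1 = (b.0)\{a,c,d} | =b=> u2
  u2 = 0\{a,c,d} | ·
Reachable graph of Q (2 states):
  v0 = rec X. (b.0)\{a,c,d} + d.X | =b=> v1, =d=> v0
  v1 = 0\{a,c,d} | ·
Run σ = ⟨bb⟩ on P: start {u0}
  after b @ step 1: {u1}
  after b @ step 2: {u2}
  — P admits the full trace.
Run σ = ⟨bb⟩ on Q: start {v0}
  after b @ step 1: {v1}
  after b @ step 2: ∅  — Q cannot continue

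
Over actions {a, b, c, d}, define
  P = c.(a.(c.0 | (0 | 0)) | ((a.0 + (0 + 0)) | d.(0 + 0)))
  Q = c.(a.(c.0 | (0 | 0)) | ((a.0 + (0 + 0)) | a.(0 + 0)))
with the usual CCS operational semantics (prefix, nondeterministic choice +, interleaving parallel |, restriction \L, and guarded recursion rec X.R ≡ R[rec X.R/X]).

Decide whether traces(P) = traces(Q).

Reachable graph of P (13 states):
  u0 = c.(a.(c.0 | (0 | 0)) | ((a.0 + (0 + 0)) | d.(0 + 0))) → ··c··> u1
  u1 = a.(c.0 | (0 | 0)) | ((a.0 + (0 + 0)) | d.(0 + 0)) → ··a··> u2, ··a··> u3, ··d··> u4
  u2 = a.(c.0 | (0 | 0)) | (0 | d.(0 + 0)) → ··a··> u5, ··d··> u6
  u3 = c.0 | (0 | 0) | ((a.0 + (0 + 0)) | d.(0 + 0)) → ··a··> u5, ··c··> u7, ··d··> u8
  u4 = a.(c.0 | (0 | 0)) | ((a.0 + (0 + 0)) | (0 + 0)) → ··a··> u6, ··a··> u8
  u5 = c.0 | (0 | 0) | (0 | d.(0 + 0)) → ··c··> u9, ··d··> u10
  u6 = a.(c.0 | (0 | 0)) | (0 | (0 + 0)) → ··a··> u10
  u7 = 0 | (0 | 0) | ((a.0 + (0 + 0)) | d.(0 + 0)) → ··a··> u9, ··d··> u11
  u8 = c.0 | (0 | 0) | ((a.0 + (0 + 0)) | (0 + 0)) → ··a··> u10, ··c··> u11
  u9 = 0 | (0 | 0) | (0 | d.(0 + 0)) → ··d··> u12
  u10 = c.0 | (0 | 0) | (0 | (0 + 0)) → ··c··> u12
  u11 = 0 | (0 | 0) | ((a.0 + (0 + 0)) | (0 + 0)) → ··a··> u12
  u12 = 0 | (0 | 0) | (0 | (0 + 0)) → stopped
Reachable graph of Q (13 states):
  v0 = c.(a.(c.0 | (0 | 0)) | ((a.0 + (0 + 0)) | a.(0 + 0))) → ··c··> v1
  v1 = a.(c.0 | (0 | 0)) | ((a.0 + (0 + 0)) | a.(0 + 0)) → ··a··> v2, ··a··> v3, ··a··> v4
  v2 = a.(c.0 | (0 | 0)) | ((a.0 + (0 + 0)) | (0 + 0)) → ··a··> v5, ··a··> v6
  v3 = a.(c.0 | (0 | 0)) | (0 | a.(0 + 0)) → ··a··> v5, ··a··> v7
  v4 = c.0 | (0 | 0) | ((a.0 + (0 + 0)) | a.(0 + 0)) → ··a··> v6, ··a··> v7, ··c··> v8
  v5 = a.(c.0 | (0 | 0)) | (0 | (0 + 0)) → ··a··> v9
  v6 = c.0 | (0 | 0) | ((a.0 + (0 + 0)) | (0 + 0)) → ··a··> v9, ··c··> v10
  v7 = c.0 | (0 | 0) | (0 | a.(0 + 0)) → ··a··> v9, ··c··> v11
  v8 = 0 | (0 | 0) | ((a.0 + (0 + 0)) | a.(0 + 0)) → ··a··> v10, ··a··> v11
  v9 = c.0 | (0 | 0) | (0 | (0 + 0)) → ··c··> v12
  v10 = 0 | (0 | 0) | ((a.0 + (0 + 0)) | (0 + 0)) → ··a··> v12
  v11 = 0 | (0 | 0) | (0 | a.(0 + 0)) → ··a··> v12
  v12 = 0 | (0 | 0) | (0 | (0 + 0)) → stopped
Run σ = ⟨cd⟩ on P: start {u0}
  [1] c ⇒ {u1}
  [2] d ⇒ {u4}
  P completes σ.
Run σ = ⟨cd⟩ on Q: start {v0}
  [1] c ⇒ {v1}
  [2] d ⇒ no successor for Q

NO — witness ⟨cd⟩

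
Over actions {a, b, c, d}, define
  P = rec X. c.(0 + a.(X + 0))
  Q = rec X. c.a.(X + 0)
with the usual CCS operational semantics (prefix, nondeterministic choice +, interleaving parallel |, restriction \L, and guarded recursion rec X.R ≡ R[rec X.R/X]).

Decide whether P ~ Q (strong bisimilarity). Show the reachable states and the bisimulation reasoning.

bisimilar

LTS(P): 3 reachable states
  m0 = rec X. c.(0 + a.(X + 0)) → =c=> m1
  m1 = 0 + a.((rec X. c.(0 + a.(X + 0))) + 0) → =a=> m2
  m2 = (rec X. c.(0 + a.(X + 0))) + 0 → =c=> m1
LTS(Q): 3 reachable states
  n0 = rec X. c.a.(X + 0) → =c=> n1
  n1 = a.((rec X. c.a.(X + 0)) + 0) → =a=> n2
  n2 = (rec X. c.a.(X + 0)) + 0 → =c=> n1
Partition-refinement fixed point:
  B0 = {m0, m2, n0, n2}
  B1 = {m1, n1}
m0 ∈ B0, n0 ∈ B0 → same block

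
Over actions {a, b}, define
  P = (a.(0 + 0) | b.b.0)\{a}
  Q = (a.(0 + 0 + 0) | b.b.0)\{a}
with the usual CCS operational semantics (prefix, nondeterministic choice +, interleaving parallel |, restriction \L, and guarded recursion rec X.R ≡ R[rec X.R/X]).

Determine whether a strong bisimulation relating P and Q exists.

YES

LTS(P): 3 reachable states
  p0 = (a.(0 + 0) | b.b.0)\{a} has moves =b=> p1
  p1 = (a.(0 + 0) | b.0)\{a} has moves =b=> p2
  p2 = (a.(0 + 0) | 0)\{a} has moves deadlocked
LTS(Q): 3 reachable states
  q0 = (a.(0 + 0 + 0) | b.b.0)\{a} has moves =b=> q1
  q1 = (a.(0 + 0 + 0) | b.0)\{a} has moves =b=> q2
  q2 = (a.(0 + 0 + 0) | 0)\{a} has moves deadlocked
Partition-refinement fixed point:
  B0 = {p0, q0}
  B1 = {p1, q1}
  B2 = {p2, q2}
p0 ∈ B0, q0 ∈ B0 → same block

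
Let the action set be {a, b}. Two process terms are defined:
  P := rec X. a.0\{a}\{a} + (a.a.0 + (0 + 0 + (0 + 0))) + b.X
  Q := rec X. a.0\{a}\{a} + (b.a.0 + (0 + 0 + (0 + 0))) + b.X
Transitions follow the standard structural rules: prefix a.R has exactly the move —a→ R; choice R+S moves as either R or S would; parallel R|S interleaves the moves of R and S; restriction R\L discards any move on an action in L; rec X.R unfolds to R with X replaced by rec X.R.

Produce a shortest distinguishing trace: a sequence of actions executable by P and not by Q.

aa

P's transition system — 4 states:
  u0 = rec X. a.0\{a}\{a} + (a.a.0 + (0 + 0 + (0 + 0))) + b.X → ··a··> u1, ··a··> u2, ··b··> u0
  u1 = 0\{a}\{a} → deadlocked
  u2 = a.0 → ··a··> u3
  u3 = 0 → deadlocked
Q's transition system — 4 states:
  v0 = rec X. a.0\{a}\{a} + (b.a.0 + (0 + 0 + (0 + 0))) + b.X → ··a··> v1, ··b··> v0, ··b··> v2
  v1 = 0\{a}\{a} → deadlocked
  v2 = a.0 → ··a··> v3
  v3 = 0 → deadlocked
Run σ = ⟨aa⟩ on P: start {u0}
  after a @ step 1: {u1, u2}
  after a @ step 2: {u3}
  P completes σ.
Run σ = ⟨aa⟩ on Q: start {v0}
  after a @ step 1: {v1}
  after a @ step 2: ∅ (Q stuck)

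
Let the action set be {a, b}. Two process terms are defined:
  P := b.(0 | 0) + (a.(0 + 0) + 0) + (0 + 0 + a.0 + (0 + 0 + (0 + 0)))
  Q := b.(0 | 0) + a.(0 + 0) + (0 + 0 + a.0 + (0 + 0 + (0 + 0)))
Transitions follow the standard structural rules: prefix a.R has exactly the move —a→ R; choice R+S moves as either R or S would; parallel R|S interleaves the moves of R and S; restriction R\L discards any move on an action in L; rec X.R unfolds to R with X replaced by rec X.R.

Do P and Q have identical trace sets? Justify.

Reachable graph of P (4 states):
  u0 = b.(0 | 0) + (a.(0 + 0) + 0) + (0 + 0 + a.0 + (0 + 0 + (0 + 0))) | —a→ u1, —a→ u2, —b→ u3
  u1 = 0 | stopped
  u2 = 0 + 0 | stopped
  u3 = 0 | 0 | stopped
Reachable graph of Q (4 states):
  v0 = b.(0 | 0) + a.(0 + 0) + (0 + 0 + a.0 + (0 + 0 + (0 + 0))) | —a→ v1, —a→ v2, —b→ v3
  v1 = 0 | stopped
  v2 = 0 + 0 | stopped
  v3 = 0 | 0 | stopped
Bisimilarity quotient blocks:
  B0 = {u0, v0}
  B1 = {u1, u2, u3, v1, v2, v3}
u0 ∈ B0, v0 ∈ B0 → same block
Bisimilar ⇒ trace-equivalent.

traces(P) = traces(Q)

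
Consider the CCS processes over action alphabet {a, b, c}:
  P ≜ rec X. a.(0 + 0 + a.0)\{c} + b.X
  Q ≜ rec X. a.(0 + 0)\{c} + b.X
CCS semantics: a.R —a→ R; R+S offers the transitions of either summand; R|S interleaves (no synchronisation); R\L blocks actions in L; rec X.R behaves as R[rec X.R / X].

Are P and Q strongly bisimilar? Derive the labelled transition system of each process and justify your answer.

P's transition system — 3 states:
  s0 = rec X. a.(0 + 0 + a.0)\{c} + b.X :: -a-> s1, -b-> s0
  s1 = (0 + 0 + a.0)\{c} :: -a-> s2
  s2 = 0\{c} :: stopped
Q's transition system — 2 states:
  t0 = rec X. a.(0 + 0)\{c} + b.X :: -a-> t1, -b-> t0
  t1 = (0 + 0)\{c} :: stopped
Coarsest stable partition (strong bisimilarity classes):
  B0 = {s0}
  B1 = {s1}
  B2 = {s2, t1}
  B3 = {t0}
s0 ∈ B0, t0 ∈ B3 → different blocks

NO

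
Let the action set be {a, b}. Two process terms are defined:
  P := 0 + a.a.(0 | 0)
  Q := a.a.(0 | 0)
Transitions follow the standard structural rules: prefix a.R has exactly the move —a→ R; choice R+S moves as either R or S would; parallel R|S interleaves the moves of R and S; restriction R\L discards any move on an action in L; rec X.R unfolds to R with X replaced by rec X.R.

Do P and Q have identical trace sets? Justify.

P's transition system — 3 states:
  m0 = 0 + a.a.(0 | 0) :: --a--▸ m1
  m1 = a.(0 | 0) :: --a--▸ m2
  m2 = 0 | 0 :: ·
Q's transition system — 3 states:
  n0 = a.a.(0 | 0) :: --a--▸ n1
  n1 = a.(0 | 0) :: --a--▸ n2
  n2 = 0 | 0 :: ·
Bisimilarity quotient blocks:
  B0 = {m0, n0}
  B1 = {m1, n1}
  B2 = {m2, n2}
m0 ∈ B0, n0 ∈ B0 → same block
Bisimilar ⇒ trace-equivalent.

trace-equivalent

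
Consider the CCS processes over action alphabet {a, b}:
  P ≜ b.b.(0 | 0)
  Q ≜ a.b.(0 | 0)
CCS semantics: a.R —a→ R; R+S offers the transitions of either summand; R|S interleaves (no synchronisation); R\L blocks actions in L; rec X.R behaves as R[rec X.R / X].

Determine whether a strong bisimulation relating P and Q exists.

Reachable graph of P (3 states):
  s0 = b.b.(0 | 0) has moves --b--▸ s1
  s1 = b.(0 | 0) has moves --b--▸ s2
  s2 = 0 | 0 has moves stopped
Reachable graph of Q (3 states):
  t0 = a.b.(0 | 0) has moves --a--▸ t1
  t1 = b.(0 | 0) has moves --b--▸ t2
  t2 = 0 | 0 has moves stopped
Bisimilarity quotient blocks:
  B0 = {s0}
  B1 = {s1, t1}
  B2 = {s2, t2}
  B3 = {t0}
s0 ∈ B0, t0 ∈ B3 → different blocks

NO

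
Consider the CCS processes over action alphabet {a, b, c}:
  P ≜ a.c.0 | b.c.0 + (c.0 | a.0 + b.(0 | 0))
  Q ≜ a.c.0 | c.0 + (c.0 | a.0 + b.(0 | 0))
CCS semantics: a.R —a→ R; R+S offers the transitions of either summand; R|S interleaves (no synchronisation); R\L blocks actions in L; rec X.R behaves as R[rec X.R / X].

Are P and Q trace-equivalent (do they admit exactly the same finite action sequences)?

NO — witness ⟨ab⟩

LTS(P): 10 reachable states
  p0 = a.c.0 | b.c.0 + (c.0 | a.0 + b.(0 | 0)) → =a=> p1, =a=> p2, =b=> p3, =b=> p4, =c=> p5
  p1 = c.0 | 0 → =c=> p3
  p2 = c.0 | b.c.0 → =b=> p6, =c=> p7
  p3 = 0 | 0 → (no moves)
  p4 = a.c.0 | c.0 → =a=> p6, =c=> p8
  p5 = 0 | a.0 → =a=> p3
  p6 = c.0 | c.0 → =c=> p1, =c=> p9
  p7 = 0 | b.c.0 → =b=> p9
  p8 = a.c.0 | 0 → =a=> p1
  p9 = 0 | c.0 → =c=> p3
LTS(Q): 7 reachable states
  q0 = a.c.0 | c.0 + (c.0 | a.0 + b.(0 | 0)) → =a=> q1, =a=> q2, =b=> q3, =c=> q4, =c=> q5
  q1 = c.0 | 0 → =c=> q3
  q2 = c.0 | c.0 → =c=> q1, =c=> q6
  q3 = 0 | 0 → (no moves)
  q4 = 0 | a.0 → =a=> q3
  q5 = a.c.0 | 0 → =a=> q1
  q6 = 0 | c.0 → =c=> q3
Executing ab from P (initial set {p0}):
  [1] a ⇒ {p1, p2}
  [2] b ⇒ {p6}
  P completes σ.
Executing ab from Q (initial set {q0}):
  [1] a ⇒ {q1, q2}
  [2] b ⇒ ∅ (Q stuck)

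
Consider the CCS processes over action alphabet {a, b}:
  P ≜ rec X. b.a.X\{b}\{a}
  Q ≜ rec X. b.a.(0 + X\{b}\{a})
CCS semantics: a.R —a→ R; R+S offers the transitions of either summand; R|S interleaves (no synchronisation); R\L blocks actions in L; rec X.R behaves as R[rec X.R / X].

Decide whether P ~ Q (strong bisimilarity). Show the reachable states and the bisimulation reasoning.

P's transition system — 3 states:
  m0 = rec X. b.a.X\{b}\{a} has moves =b=> m1
  m1 = a.(rec X. b.a.X\{b}\{a})\{b}\{a} has moves =a=> m2
  m2 = (rec X. b.a.X\{b}\{a})\{b}\{a} has moves ∅
Q's transition system — 3 states:
  n0 = rec X. b.a.(0 + X\{b}\{a}) has moves =b=> n1
  n1 = a.(0 + (rec X. b.a.(0 + X\{b}\{a}))\{b}\{a}) has moves =a=> n2
  n2 = 0 + (rec X. b.a.(0 + X\{b}\{a}))\{b}\{a} has moves ∅
Partition-refinement fixed point:
  B0 = {m0, n0}
  B1 = {m1, n1}
  B2 = {m2, n2}
m0 ∈ B0, n0 ∈ B0 → same block

P ~ Q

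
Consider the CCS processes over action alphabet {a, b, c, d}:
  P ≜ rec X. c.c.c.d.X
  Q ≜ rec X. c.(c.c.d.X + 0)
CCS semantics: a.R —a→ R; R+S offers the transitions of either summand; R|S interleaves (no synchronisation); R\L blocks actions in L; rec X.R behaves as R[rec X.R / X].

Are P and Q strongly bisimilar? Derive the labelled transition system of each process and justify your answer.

LTS(P): 4 reachable states
  u0 = rec X. c.c.c.d.X ⊢ —c→ u1
  u1 = c.c.d.(rec X. c.c.c.d.X) ⊢ —c→ u2
  u2 = c.d.(rec X. c.c.c.d.X) ⊢ —c→ u3
  u3 = d.(rec X. c.c.c.d.X) ⊢ —d→ u0
LTS(Q): 4 reachable states
  v0 = rec X. c.(c.c.d.X + 0) ⊢ —c→ v1
  v1 = c.c.d.(rec X. c.(c.c.d.X + 0)) + 0 ⊢ —c→ v2
  v2 = c.d.(rec X. c.(c.c.d.X + 0)) ⊢ —c→ v3
  v3 = d.(rec X. c.(c.c.d.X + 0)) ⊢ —d→ v0
Partition-refinement fixed point:
  B0 = {u0, v0}
  B1 = {u1, v1}
  B2 = {u2, v2}
  B3 = {u3, v3}
u0 ∈ B0, v0 ∈ B0 → same block

P ~ Q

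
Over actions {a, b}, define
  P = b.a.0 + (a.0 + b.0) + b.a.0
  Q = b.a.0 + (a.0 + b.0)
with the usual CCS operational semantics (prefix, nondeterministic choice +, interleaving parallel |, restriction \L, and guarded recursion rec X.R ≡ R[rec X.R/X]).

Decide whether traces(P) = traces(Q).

traces(P) = traces(Q)

LTS(P): 3 reachable states
  u0 = b.a.0 + (a.0 + b.0) + b.a.0 ⊢ -a-> u1, -b-> u1, -b-> u2
  u1 = 0 ⊢ ∅
  u2 = a.0 ⊢ -a-> u1
LTS(Q): 3 reachable states
  v0 = b.a.0 + (a.0 + b.0) ⊢ -a-> v1, -b-> v1, -b-> v2
  v1 = 0 ⊢ ∅
  v2 = a.0 ⊢ -a-> v1
Bisimilarity quotient blocks:
  B0 = {u0, v0}
  B1 = {u1, v1}
  B2 = {u2, v2}
u0 ∈ B0, v0 ∈ B0 → same block
Bisimilar ⇒ trace-equivalent.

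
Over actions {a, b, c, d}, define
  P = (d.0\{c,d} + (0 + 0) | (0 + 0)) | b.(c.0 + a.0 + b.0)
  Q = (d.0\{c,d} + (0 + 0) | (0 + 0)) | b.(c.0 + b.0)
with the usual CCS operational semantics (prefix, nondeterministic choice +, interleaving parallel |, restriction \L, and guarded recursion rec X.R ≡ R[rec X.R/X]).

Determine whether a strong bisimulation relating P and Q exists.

LTS(P): 6 reachable states
  s0 = (d.0\{c,d} + (0 + 0) | (0 + 0)) | b.(c.0 + a.0 + b.0) has moves =b=> s1, =d=> s2
  s1 = (d.0\{c,d} + (0 + 0) | (0 + 0)) | (c.0 + a.0 + b.0) has moves =a=> s3, =b=> s3, =c=> s3, =d=> s4
  s2 = 0\{c,d} | b.(c.0 + a.0 + b.0) has moves =b=> s4
  s3 = (d.0\{c,d} + (0 + 0) | (0 + 0)) | 0 has moves =d=> s5
  s4 = 0\{c,d} | (c.0 + a.0 + b.0) has moves =a=> s5, =b=> s5, =c=> s5
  s5 = 0\{c,d} | 0 has moves deadlocked
LTS(Q): 6 reachable states
  t0 = (d.0\{c,d} + (0 + 0) | (0 + 0)) | b.(c.0 + b.0) has moves =b=> t1, =d=> t2
  t1 = (d.0\{c,d} + (0 + 0) | (0 + 0)) | (c.0 + b.0) has moves =b=> t3, =c=> t3, =d=> t4
  t2 = 0\{c,d} | b.(c.0 + b.0) has moves =b=> t4
  t3 = (d.0\{c,d} + (0 + 0) | (0 + 0)) | 0 has moves =d=> t5
  t4 = 0\{c,d} | (c.0 + b.0) has moves =b=> t5, =c=> t5
  t5 = 0\{c,d} | 0 has moves deadlocked
Coarsest stable partition (strong bisimilarity classes):
  B0 = {s0}
  B1 = {s2}
  B2 = {s4}
  B3 = {s5, t5}
  B4 = {s1}
  B5 = {s3, t3}
  B6 = {t0}
  B7 = {t1}
  B8 = {t4}
  B9 = {t2}
s0 ∈ B0, t0 ∈ B6 → different blocks

P ≁ Q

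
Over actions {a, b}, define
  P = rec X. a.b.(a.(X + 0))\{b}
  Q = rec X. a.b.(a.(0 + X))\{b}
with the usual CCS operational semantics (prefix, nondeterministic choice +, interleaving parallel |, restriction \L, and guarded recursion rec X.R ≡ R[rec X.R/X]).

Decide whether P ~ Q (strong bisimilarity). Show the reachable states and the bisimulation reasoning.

P's transition system — 5 states:
  m0 = rec X. a.b.(a.(X + 0))\{b} :: -a-> m1
  m1 = b.(a.((rec X. a.b.(a.(X + 0))\{b}) + 0))\{b} :: -b-> m2
  m2 = (a.((rec X. a.b.(a.(X + 0))\{b}) + 0))\{b} :: -a-> m3
  m3 = ((rec X. a.b.(a.(X + 0))\{b}) + 0)\{b} :: -a-> m4
  m4 = (b.(a.((rec X. a.b.(a.(X + 0))\{b}) + 0))\{b})\{b} :: ∅
Q's transition system — 5 states:
  n0 = rec X. a.b.(a.(0 + X))\{b} :: -a-> n1
  n1 = b.(a.(0 + (rec X. a.b.(a.(0 + X))\{b})))\{b} :: -b-> n2
  n2 = (a.(0 + (rec X. a.b.(a.(0 + X))\{b})))\{b} :: -a-> n3
  n3 = (0 + (rec X. a.b.(a.(0 + X))\{b}))\{b} :: -a-> n4
  n4 = (b.(a.(0 + (rec X. a.b.(a.(0 + X))\{b})))\{b})\{b} :: ∅
Bisimilarity quotient blocks:
  B0 = {m0, n0}
  B1 = {m1, n1}
  B2 = {m2, n2}
  B3 = {m3, n3}
  B4 = {m4, n4}
m0 ∈ B0, n0 ∈ B0 → same block

YES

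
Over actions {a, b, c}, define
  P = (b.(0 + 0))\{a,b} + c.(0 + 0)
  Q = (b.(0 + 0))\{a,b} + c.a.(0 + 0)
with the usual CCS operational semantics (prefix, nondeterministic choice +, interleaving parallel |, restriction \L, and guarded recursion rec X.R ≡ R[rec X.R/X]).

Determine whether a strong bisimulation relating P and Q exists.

P's transition system — 2 states:
  m0 = (b.(0 + 0))\{a,b} + c.(0 + 0) :: =c=> m1
  m1 = 0 + 0 :: ∅
Q's transition system — 3 states:
  n0 = (b.(0 + 0))\{a,b} + c.a.(0 + 0) :: =c=> n1
  n1 = a.(0 + 0) :: =a=> n2
  n2 = 0 + 0 :: ∅
Bisimilarity quotient blocks:
  B0 = {m0}
  B1 = {m1, n2}
  B2 = {n0}
  B3 = {n1}
m0 ∈ B0, n0 ∈ B2 → different blocks

not bisimilar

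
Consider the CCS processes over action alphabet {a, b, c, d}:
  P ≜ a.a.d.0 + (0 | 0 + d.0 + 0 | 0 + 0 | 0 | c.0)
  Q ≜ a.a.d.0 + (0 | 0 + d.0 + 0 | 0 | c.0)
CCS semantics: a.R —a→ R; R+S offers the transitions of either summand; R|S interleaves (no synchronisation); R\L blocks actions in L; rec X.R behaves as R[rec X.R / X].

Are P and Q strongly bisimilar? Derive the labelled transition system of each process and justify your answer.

bisimilar

P's transition system — 5 states:
  m0 = a.a.d.0 + (0 | 0 + d.0 + 0 | 0 + 0 | 0 | c.0) :: --a--▸ m1, --c--▸ m2, --d--▸ m3
  m1 = a.d.0 :: --a--▸ m4
  m2 = 0 | 0 | 0 :: ∅
  m3 = 0 :: ∅
  m4 = d.0 :: --d--▸ m3
Q's transition system — 5 states:
  n0 = a.a.d.0 + (0 | 0 + d.0 + 0 | 0 | c.0) :: --a--▸ n1, --c--▸ n2, --d--▸ n3
  n1 = a.d.0 :: --a--▸ n4
  n2 = 0 | 0 | 0 :: ∅
  n3 = 0 :: ∅
  n4 = d.0 :: --d--▸ n3
Coarsest stable partition (strong bisimilarity classes):
  B0 = {m0, n0}
  B1 = {m2, m3, n2, n3}
  B2 = {m1, n1}
  B3 = {m4, n4}
m0 ∈ B0, n0 ∈ B0 → same block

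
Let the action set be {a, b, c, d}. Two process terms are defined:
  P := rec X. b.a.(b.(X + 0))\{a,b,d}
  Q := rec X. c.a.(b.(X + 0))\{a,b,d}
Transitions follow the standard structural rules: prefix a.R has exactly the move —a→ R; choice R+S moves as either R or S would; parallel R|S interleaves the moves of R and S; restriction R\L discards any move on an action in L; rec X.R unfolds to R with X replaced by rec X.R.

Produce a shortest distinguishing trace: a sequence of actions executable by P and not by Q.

P's transition system — 3 states:
  s0 = rec X. b.a.(b.(X + 0))\{a,b,d} → ··b··> s1
  s1 = a.(b.((rec X. b.a.(b.(X + 0))\{a,b,d}) + 0))\{a,b,d} → ··a··> s2
  s2 = (b.((rec X. b.a.(b.(X + 0))\{a,b,d}) + 0))\{a,b,d} → ∅
Q's transition system — 3 states:
  t0 = rec X. c.a.(b.(X + 0))\{a,b,d} → ··c··> t1
  t1 = a.(b.((rec X. c.a.(b.(X + 0))\{a,b,d}) + 0))\{a,b,d} → ··a··> t2
  t2 = (b.((rec X. c.a.(b.(X + 0))\{a,b,d}) + 0))\{a,b,d} → ∅
Executing b from P (initial set {s0}):
  step 1 (b): {s1}
  ✓ P
Executing b from Q (initial set {t0}):
  step 1 (b): no successor for Q

b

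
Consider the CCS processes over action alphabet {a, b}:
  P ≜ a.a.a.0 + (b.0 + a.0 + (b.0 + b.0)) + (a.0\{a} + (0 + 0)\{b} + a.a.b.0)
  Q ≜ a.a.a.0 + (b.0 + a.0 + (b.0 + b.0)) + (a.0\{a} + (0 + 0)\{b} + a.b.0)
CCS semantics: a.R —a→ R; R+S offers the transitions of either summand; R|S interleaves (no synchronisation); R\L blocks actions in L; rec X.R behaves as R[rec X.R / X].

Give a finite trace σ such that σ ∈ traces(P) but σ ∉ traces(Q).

Reachable graph of P (7 states):
  u0 = a.a.a.0 + (b.0 + a.0 + (b.0 + b.0)) + (a.0\{a} + (0 + 0)\{b} + a.a.b.0) → ··a··> u1, ··a··> u2, ··a··> u3, ··a··> u4, ··b··> u1
  u1 = 0 → ∅
  u2 = 0\{a} → ∅
  u3 = a.a.0 → ··a··> u5
  u4 = a.b.0 → ··a··> u6
  u5 = a.0 → ··a··> u1
  u6 = b.0 → ··b··> u1
Reachable graph of Q (6 states):
  v0 = a.a.a.0 + (b.0 + a.0 + (b.0 + b.0)) + (a.0\{a} + (0 + 0)\{b} + a.b.0) → ··a··> v1, ··a··> v2, ··a··> v3, ··a··> v4, ··b··> v1
  v1 = 0 → ∅
  v2 = 0\{a} → ∅
  v3 = a.a.0 → ··a··> v5
  v4 = b.0 → ··b··> v1
  v5 = a.0 → ··a··> v1
Executing aab from P (initial set {u0}):
  [1] a ⇒ {u1, u2, u3, u4}
  [2] a ⇒ {u5, u6}
  [3] b ⇒ {u1}
  — P admits the full trace.
Executing aab from Q (initial set {v0}):
  [1] a ⇒ {v1, v2, v3, v4}
  [2] a ⇒ {v5}
  [3] b ⇒ no successor for Q

aab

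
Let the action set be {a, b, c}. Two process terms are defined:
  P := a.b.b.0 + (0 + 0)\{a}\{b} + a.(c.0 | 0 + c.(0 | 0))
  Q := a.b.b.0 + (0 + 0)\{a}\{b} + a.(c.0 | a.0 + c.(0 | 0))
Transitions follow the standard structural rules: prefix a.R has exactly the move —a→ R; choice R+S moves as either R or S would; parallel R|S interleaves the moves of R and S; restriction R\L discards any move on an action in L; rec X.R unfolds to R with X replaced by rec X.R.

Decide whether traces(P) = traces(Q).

NO — witness ⟨aa⟩

P's transition system — 6 states:
  u0 = a.b.b.0 + (0 + 0)\{a}\{b} + a.(c.0 | 0 + c.(0 | 0)) ⊢ —a→ u1, —a→ u2
  u1 = b.b.0 ⊢ —b→ u3
  u2 = c.0 | 0 + c.(0 | 0) ⊢ —c→ u4
  u3 = b.0 ⊢ —b→ u5
  u4 = 0 | 0 ⊢ ∅
  u5 = 0 ⊢ ∅
Q's transition system — 8 states:
  v0 = a.b.b.0 + (0 + 0)\{a}\{b} + a.(c.0 | a.0 + c.(0 | 0)) ⊢ —a→ v1, —a→ v2
  v1 = b.b.0 ⊢ —b→ v3
  v2 = c.0 | a.0 + c.(0 | 0) ⊢ —a→ v4, —c→ v5, —c→ v6
  v3 = b.0 ⊢ —b→ v7
  v4 = c.0 | 0 ⊢ —c→ v5
  v5 = 0 | 0 ⊢ ∅
  v6 = 0 | a.0 ⊢ —a→ v5
  v7 = 0 ⊢ ∅
Executing aa from Q (initial set {v0}):
  step 1 (a): {v1, v2}
  step 2 (a): {v4}
  Q completes σ.
Executing aa from P (initial set {u0}):
  step 1 (a): {u1, u2}
  step 2 (a): ∅ (P stuck)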